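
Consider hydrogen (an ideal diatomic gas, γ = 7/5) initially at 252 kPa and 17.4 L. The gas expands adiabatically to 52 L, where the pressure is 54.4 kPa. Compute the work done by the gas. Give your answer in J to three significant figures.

Adiabatic: W = (P₁V₁ − P₂V₂)/(γ − 1) with γ = 7/5.
P₁V₁ = 4385 J, P₂V₂ = 2829 J.
W = (4385 − 2829) / 0.4 = 3890 J.

W ≈ 3890 J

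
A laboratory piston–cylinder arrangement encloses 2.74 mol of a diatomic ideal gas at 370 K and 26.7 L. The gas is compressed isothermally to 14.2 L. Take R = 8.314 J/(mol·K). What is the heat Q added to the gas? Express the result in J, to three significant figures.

Isothermal ⇒ ΔU = 0, so Q = W = nRT ln(V₂/V₁).
Q = (2.74)(8.314)(370) ln(14.2/26.7) = 8429 × -0.6314 = -5322 J.

Q ≈ -5320 J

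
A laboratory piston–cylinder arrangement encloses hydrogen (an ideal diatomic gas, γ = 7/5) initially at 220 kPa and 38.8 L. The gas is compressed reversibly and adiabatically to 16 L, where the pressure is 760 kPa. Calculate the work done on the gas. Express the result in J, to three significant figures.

W ≈ 9060 J

Adiabatic: W = (P₁V₁ − P₂V₂)/(γ − 1) with γ = 7/5.
P₁V₁ = 8536 J, P₂V₂ = 12160 J.
W = (8536 − 12160) / 0.4 = -9060 J.
Work on gas = −W_by = 9060 J.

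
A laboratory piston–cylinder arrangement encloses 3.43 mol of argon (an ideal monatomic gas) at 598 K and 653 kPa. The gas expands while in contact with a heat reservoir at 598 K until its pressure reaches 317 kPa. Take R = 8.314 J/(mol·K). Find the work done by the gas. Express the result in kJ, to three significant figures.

W ≈ 12.3 kJ

Isothermal process: W = nRT ln(V₂/V₁) = nRT ln(P₁/P₂).
W = (3.43)(8.314)(598) × ln(653/317)
  = 17053 × ln(2.06) = 17053 × 0.7227
W_by_gas = 12324 J.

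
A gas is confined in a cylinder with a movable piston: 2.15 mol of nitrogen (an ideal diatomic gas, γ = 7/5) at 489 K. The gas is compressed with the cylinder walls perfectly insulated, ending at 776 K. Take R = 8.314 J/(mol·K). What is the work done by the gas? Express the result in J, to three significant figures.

Adiabatic ⇒ Q = 0, so W_by = −ΔU = nCᵥ(T₁ − T₂).
Cᵥ = 5R/2 = 20.79 J/(mol·K).
W = (2.15)(20.79)(489 − 776) = -12825 J.

W ≈ -12800 J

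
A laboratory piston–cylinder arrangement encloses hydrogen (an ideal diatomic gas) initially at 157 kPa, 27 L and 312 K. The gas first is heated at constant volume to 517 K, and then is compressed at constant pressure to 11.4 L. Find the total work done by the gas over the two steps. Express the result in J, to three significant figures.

Step 1 (isochoric): W = 0 (constant volume).
After step 1: P = 260.2 kPa (V unchanged).
Step 2 (isobaric): W = PΔV = (260.2 kPa)(11.4 − 27 L) = -4058 J.
W_total = 0 − 4058 = -4058 J.

W_total ≈ -4060 J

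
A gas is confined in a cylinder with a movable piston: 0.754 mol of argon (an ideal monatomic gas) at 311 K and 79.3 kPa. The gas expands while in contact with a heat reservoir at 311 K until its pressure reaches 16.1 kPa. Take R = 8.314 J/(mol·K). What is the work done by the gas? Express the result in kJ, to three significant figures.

Isothermal process: W = nRT ln(V₂/V₁) = nRT ln(P₁/P₂).
W = (0.754)(8.314)(311) × ln(79.3/16.1)
  = 1950 × ln(4.925) = 1950 × 1.594
W_by_gas = 3108 J.

W ≈ 3.11 kJ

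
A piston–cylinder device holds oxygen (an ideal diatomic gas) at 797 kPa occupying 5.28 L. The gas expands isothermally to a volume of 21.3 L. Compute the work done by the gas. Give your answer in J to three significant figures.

W ≈ 5870 J

Isothermal: W = nRT ln(V₂/V₁) = P₁V₁ ln(V₂/V₁).
P₁V₁ = (797 kPa)(5.28 L) = 4208 J.
W = 4208 × ln(21.3/5.28) = 4208 × 1.395
W_by_gas = 5869 J.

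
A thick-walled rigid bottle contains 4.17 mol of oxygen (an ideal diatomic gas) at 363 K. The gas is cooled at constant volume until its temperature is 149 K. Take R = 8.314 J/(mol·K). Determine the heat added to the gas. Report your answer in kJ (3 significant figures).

Constant volume ⇒ W = 0, so Q = ΔU = nCᵥΔT with Cᵥ = 5R/2 = 20.79 J/(mol·K).
ΔU = (4.17)(20.79)(149 − 363) = -18548 J.

Q ≈ -18.5 kJ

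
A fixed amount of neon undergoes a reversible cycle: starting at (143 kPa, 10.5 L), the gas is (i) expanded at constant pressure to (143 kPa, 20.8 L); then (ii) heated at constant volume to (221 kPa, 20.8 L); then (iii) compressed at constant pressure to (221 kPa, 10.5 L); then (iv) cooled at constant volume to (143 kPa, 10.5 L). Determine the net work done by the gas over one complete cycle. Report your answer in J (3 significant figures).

Constant-volume legs do no work.
W(i) = (143)(20.8 − 10.5) = 1473 J; W(iii) = (221)(10.5 − 20.8) = -2276 J.
W_net = 1473 − 2276 = -803.4 J (the counter-clockwise enclosed area).

W_net ≈ -803 J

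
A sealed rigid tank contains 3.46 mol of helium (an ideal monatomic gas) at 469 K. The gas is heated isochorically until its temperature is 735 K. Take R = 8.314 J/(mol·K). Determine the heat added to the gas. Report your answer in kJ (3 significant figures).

Constant volume ⇒ W = 0, so Q = ΔU = nCᵥΔT with Cᵥ = 3R/2 = 12.47 J/(mol·K).
ΔU = (3.46)(12.47)(735 − 469) = 11478 J.

Q ≈ 11.5 kJ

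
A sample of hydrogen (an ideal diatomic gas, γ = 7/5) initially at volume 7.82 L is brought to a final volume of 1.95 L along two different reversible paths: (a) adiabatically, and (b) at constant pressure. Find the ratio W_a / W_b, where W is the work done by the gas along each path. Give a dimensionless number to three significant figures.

Path (a) adiabatic: W = P₁V₁(1 − (V₁/V₂)^(γ−1))/(γ−1) → W_a/(P₁V₁) = -1.857.
Path (b) isobaric: W = P₁(V₂ − V₁) → W_b/(P₁V₁) = -0.7506.
W_a / W_b = -1.857 / -0.7506 = 2.474.

W_a / W_b ≈ 2.47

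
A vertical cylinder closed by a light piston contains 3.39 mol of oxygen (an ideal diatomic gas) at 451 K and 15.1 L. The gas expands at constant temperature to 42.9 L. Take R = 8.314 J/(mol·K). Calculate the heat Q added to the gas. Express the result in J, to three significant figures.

Isothermal ⇒ ΔU = 0, so Q = W = nRT ln(V₂/V₁).
Q = (3.39)(8.314)(451) ln(42.9/15.1) = 12711 × 1.044 = 13273 J.

Q ≈ 13300 J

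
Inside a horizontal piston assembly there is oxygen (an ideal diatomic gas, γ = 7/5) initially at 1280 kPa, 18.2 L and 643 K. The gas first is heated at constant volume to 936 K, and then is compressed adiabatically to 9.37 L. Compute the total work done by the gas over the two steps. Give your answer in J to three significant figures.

W_total ≈ -25800 J

Step 1 (isochoric): W = 0 (constant volume).
After step 1: P = 1863 kPa (V unchanged).
Step 2 (adiabatic): W = (P₁V₁ − P₂V₂)/(γ−1) = (33911 − 44226)/0.4 = -25787 J.
W_total = 0 − 25787 = -25787 J.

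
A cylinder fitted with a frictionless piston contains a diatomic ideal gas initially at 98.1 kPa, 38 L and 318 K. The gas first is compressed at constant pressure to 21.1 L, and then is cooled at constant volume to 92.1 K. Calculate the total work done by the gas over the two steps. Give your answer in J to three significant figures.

W_total ≈ -1660 J

Step 1 (isobaric): W = PΔV = (98.1 kPa)(21.1 − 38 L) = -1658 J.
Step 2 (isochoric): W = 0 (constant volume).
W_total = -1658 + 0 = -1658 J.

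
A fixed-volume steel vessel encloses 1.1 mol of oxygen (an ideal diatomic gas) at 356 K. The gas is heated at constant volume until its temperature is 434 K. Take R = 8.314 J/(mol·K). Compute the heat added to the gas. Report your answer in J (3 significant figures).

Q ≈ 1780 J

Constant volume ⇒ W = 0, so Q = ΔU = nCᵥΔT with Cᵥ = 5R/2 = 20.79 J/(mol·K).
ΔU = (1.1)(20.79)(434 − 356) = 1783 J.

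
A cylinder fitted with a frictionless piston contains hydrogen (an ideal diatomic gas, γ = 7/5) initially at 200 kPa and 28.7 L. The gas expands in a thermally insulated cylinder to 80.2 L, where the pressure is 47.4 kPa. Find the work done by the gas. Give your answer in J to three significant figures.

Adiabatic: W = (P₁V₁ − P₂V₂)/(γ − 1) with γ = 7/5.
P₁V₁ = 5740 J, P₂V₂ = 3801 J.
W = (5740 − 3801) / 0.4 = 4846 J.

W ≈ 4850 J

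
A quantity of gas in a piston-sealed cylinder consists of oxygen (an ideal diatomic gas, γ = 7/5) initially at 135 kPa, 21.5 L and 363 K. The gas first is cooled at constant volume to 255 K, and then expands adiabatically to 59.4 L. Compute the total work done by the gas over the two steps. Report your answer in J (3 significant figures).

Step 1 (isochoric): W = 0 (constant volume).
After step 1: P = 94.83 kPa (V unchanged).
Step 2 (adiabatic): W = (P₁V₁ − P₂V₂)/(γ−1) = (2039 − 1358)/0.4 = 1703 J.
W_total = 0 + 1703 = 1703 J.

W_total ≈ 1700 J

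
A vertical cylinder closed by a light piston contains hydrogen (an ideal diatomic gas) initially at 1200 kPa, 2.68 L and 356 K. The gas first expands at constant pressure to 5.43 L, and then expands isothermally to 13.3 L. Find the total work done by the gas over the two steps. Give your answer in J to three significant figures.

W_total ≈ 9140 J

Step 1 (isobaric): W = PΔV = (1200 kPa)(5.43 − 2.68 L) = 3300 J.
After step 1: P = 1200 kPa, V = 5.43 L, T = 721.3 K.
Step 2 (isothermal): W = P₁V₁ ln(V₂/V₁) = (6516) ln(13.3/5.43) = 5837 J.
W_total = 3300 + 5837 = 9137 J.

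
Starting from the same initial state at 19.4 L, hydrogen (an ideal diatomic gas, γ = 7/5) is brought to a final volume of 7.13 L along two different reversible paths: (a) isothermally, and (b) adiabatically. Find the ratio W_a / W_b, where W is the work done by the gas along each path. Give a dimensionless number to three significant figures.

W_a / W_b ≈ 0.813

Path (a) isothermal: W = P₁V₁ ln(V₂/V₁) → W_a/(P₁V₁) = -1.001.
Path (b) adiabatic: W = P₁V₁(1 − (V₁/V₂)^(γ−1))/(γ−1) → W_b/(P₁V₁) = -1.231.
W_a / W_b = -1.001 / -1.231 = 0.8131.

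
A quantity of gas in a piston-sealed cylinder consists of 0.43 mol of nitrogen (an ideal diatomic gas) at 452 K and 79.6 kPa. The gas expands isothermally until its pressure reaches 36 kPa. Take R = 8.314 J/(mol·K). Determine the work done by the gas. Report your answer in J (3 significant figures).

W ≈ 1280 J

Isothermal process: W = nRT ln(V₂/V₁) = nRT ln(P₁/P₂).
W = (0.43)(8.314)(452) × ln(79.6/36)
  = 1616 × ln(2.211) = 1616 × 0.7935
W_by_gas = 1282 J.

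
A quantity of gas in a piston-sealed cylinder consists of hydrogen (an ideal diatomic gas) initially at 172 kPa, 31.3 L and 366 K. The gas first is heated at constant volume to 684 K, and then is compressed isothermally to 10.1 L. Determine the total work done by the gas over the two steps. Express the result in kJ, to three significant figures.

Step 1 (isochoric): W = 0 (constant volume).
After step 1: P = 321.4 kPa (V unchanged).
Step 2 (isothermal): W = P₁V₁ ln(V₂/V₁) = (10061) ln(10.1/31.3) = -11380 J.
W_total = 0 − 11380 = -11380 J.

W_total ≈ -11.4 kJ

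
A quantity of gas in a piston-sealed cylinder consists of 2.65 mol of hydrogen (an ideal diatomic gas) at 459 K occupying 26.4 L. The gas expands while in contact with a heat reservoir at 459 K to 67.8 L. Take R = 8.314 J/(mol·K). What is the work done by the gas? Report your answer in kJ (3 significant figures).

W ≈ 9.54 kJ

Isothermal: W = nRT ln(V₂/V₁).
W = (2.65)(8.314)(459) × ln(67.8/26.4)
  = 10113 × 0.9432
W_by_gas = 9538 J.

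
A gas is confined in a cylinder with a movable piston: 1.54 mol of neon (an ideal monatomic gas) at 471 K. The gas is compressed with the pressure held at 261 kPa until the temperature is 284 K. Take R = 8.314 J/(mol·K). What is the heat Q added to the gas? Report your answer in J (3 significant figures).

Isobaric: W = nRΔT = (1.54)(8.314)(-187) = -2394 J.
ΔU = nCᵥΔT with Cᵥ = 3R/2: ΔU = (1.54)(12.47)(-187) = -3591 J.
Q = ΔU + W = -3591 − 2394 = -5986 J.

Q ≈ -5990 J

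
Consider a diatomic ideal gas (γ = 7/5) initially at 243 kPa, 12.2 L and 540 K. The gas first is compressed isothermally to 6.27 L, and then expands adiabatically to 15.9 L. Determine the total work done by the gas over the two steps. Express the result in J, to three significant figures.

Step 1 (isothermal): W = P₁V₁ ln(V₂/V₁) = (2965) ln(6.27/12.2) = -1973 J.
After step 1: P = 472.8 kPa, V = 6.27 L, T = 540 K.
Step 2 (adiabatic): W = (P₁V₁ − P₂V₂)/(γ−1) = (2965 − 2043)/0.4 = 2303 J.
W_total = -1973 + 2303 = 330 J.

W_total ≈ 330 J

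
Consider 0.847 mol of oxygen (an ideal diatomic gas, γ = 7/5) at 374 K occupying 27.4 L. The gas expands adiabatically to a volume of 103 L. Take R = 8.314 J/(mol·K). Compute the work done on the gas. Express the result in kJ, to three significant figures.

Adiabatic: TV^(γ−1) = const with γ = 7/5.
T₂ = T₁ (V₁/V₂)^(γ−1) = 374 × (27.4/103)^0.4 = 374 × 0.5888 = 220.2 K.
W_by = nCᵥ(T₁ − T₂) = (0.847)(20.79)(374 − 220.2) = 2707 J.
Work on gas = −W_by = -2707 J.

W ≈ -2.71 kJ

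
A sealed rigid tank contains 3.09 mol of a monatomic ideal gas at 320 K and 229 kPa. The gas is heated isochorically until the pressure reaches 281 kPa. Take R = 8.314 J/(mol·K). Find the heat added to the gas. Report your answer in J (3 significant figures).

Constant volume ⇒ W = 0, so Q = ΔU = nCᵥΔT with Cᵥ = 3R/2 = 12.47 J/(mol·K).
At constant V, T₂/T₁ = P₂/P₁ ⇒ ΔT = T₁(P₂/P₁ − 1) = 320·(281/229 − 1) = 72.66 K.
ΔU = (3.09)(12.47)(72.66) = 2800 J.

Q ≈ 2800 J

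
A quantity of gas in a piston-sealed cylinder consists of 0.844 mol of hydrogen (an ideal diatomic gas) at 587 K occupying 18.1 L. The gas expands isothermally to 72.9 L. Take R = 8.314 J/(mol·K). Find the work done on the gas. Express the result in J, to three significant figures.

Isothermal: W = nRT ln(V₂/V₁).
W = (0.844)(8.314)(587) × ln(72.9/18.1)
  = 4119 × 1.393
W_by_gas = 5738 J; work on gas = −W_by = -5738 J.

W ≈ -5740 J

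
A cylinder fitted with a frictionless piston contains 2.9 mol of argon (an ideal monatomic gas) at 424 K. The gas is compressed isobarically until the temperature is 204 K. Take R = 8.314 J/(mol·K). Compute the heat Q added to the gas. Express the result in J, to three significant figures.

Isobaric: W = nRΔT = (2.9)(8.314)(-220) = -5304 J.
ΔU = nCᵥΔT with Cᵥ = 3R/2: ΔU = (2.9)(12.47)(-220) = -7956 J.
Q = ΔU + W = -7956 − 5304 = -13261 J.

Q ≈ -13300 J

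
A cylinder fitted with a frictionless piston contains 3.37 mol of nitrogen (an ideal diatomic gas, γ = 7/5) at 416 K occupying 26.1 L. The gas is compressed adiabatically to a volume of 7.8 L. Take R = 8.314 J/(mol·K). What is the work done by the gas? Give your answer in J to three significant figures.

W ≈ -18100 J

Adiabatic: TV^(γ−1) = const with γ = 7/5.
T₂ = T₁ (V₁/V₂)^(γ−1) = 416 × (26.1/7.8)^0.4 = 416 × 1.621 = 674.4 K.
W_by = nCᵥ(T₁ − T₂) = (3.37)(20.79)(416 − 674.4) = -18099 J.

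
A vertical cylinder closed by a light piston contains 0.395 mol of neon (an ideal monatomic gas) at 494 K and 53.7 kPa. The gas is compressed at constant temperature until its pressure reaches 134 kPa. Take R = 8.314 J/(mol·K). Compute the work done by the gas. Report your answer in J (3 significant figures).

Isothermal process: W = nRT ln(V₂/V₁) = nRT ln(P₁/P₂).
W = (0.395)(8.314)(494) × ln(53.7/134)
  = 1622 × ln(0.4007) = 1622 × -0.9144
W_by_gas = -1483 J.

W ≈ -1480 J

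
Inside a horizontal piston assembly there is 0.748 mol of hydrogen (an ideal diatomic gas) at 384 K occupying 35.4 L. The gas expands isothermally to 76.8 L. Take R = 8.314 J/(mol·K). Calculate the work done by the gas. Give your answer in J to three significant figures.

Isothermal: W = nRT ln(V₂/V₁).
W = (0.748)(8.314)(384) × ln(76.8/35.4)
  = 2388 × 0.7745
W_by_gas = 1850 J.

W ≈ 1850 J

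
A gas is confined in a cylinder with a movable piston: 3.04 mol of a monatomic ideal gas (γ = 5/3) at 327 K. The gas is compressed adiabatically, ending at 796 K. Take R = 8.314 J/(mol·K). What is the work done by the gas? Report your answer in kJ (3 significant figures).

Adiabatic ⇒ Q = 0, so W_by = −ΔU = nCᵥ(T₁ − T₂).
Cᵥ = 3R/2 = 12.47 J/(mol·K).
W = (3.04)(12.47)(327 − 796) = -17781 J.

W ≈ -17.8 kJ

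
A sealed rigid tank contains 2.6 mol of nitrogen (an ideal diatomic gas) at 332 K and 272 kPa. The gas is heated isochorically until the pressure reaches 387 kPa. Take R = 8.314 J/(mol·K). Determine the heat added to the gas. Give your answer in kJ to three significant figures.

Q ≈ 7.59 kJ

Constant volume ⇒ W = 0, so Q = ΔU = nCᵥΔT with Cᵥ = 5R/2 = 20.79 J/(mol·K).
At constant V, T₂/T₁ = P₂/P₁ ⇒ ΔT = T₁(P₂/P₁ − 1) = 332·(387/272 − 1) = 140.4 K.
ΔU = (2.6)(20.79)(140.4) = 7586 J.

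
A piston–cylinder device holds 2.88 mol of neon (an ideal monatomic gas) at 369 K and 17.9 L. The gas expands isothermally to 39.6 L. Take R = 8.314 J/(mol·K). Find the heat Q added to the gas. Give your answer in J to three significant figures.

Isothermal ⇒ ΔU = 0, so Q = W = nRT ln(V₂/V₁).
Q = (2.88)(8.314)(369) ln(39.6/17.9) = 8835 × 0.794 = 7016 J.

Q ≈ 7020 J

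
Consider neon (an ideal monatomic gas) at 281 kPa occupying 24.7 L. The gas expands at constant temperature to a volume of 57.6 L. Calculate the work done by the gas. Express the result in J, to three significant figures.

Isothermal: W = nRT ln(V₂/V₁) = P₁V₁ ln(V₂/V₁).
P₁V₁ = (281 kPa)(24.7 L) = 6941 J.
W = 6941 × ln(57.6/24.7) = 6941 × 0.8467
W_by_gas = 5877 J.

W ≈ 5880 J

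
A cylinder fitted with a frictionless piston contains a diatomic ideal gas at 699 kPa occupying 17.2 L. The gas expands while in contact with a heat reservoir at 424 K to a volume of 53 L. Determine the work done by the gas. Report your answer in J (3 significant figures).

W ≈ 13500 J

Isothermal: W = nRT ln(V₂/V₁) = P₁V₁ ln(V₂/V₁).
P₁V₁ = (699 kPa)(17.2 L) = 12023 J.
W = 12023 × ln(53/17.2) = 12023 × 1.125
W_by_gas = 13530 J.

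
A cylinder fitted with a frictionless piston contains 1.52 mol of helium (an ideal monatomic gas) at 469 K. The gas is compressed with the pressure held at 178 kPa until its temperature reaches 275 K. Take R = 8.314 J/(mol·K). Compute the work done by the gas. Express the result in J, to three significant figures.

Isobaric: W = P ΔV = nR ΔT.
W = (1.52)(8.314)(275 − 469) = -2452 J.

W ≈ -2450 J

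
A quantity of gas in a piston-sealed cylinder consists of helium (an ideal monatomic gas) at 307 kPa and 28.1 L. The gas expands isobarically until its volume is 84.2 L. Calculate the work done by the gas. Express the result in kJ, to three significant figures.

W ≈ 17.2 kJ

Isobaric: W = P ΔV.
W = (307 kPa)(84.2 − 28.1 L) = (307)(56.1) = 17223 J.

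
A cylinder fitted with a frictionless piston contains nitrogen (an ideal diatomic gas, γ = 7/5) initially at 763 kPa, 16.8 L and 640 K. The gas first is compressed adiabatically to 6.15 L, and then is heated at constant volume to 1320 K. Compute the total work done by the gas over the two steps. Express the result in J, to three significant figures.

W_total ≈ -15900 J

Step 1 (adiabatic): W = (P₁V₁ − P₂V₂)/(γ−1) = (12818 − 19161)/0.4 = -15855 J.
Step 2 (isochoric): W = 0 (constant volume).
W_total = -15855 + 0 = -15855 J.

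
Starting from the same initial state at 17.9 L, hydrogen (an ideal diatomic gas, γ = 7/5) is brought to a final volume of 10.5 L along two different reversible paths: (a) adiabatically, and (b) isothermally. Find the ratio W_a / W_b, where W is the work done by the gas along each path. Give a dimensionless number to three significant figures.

Path (a) adiabatic: W = P₁V₁(1 − (V₁/V₂)^(γ−1))/(γ−1) → W_a/(P₁V₁) = -0.5946.
Path (b) isothermal: W = P₁V₁ ln(V₂/V₁) → W_b/(P₁V₁) = -0.5334.
W_a / W_b = -0.5946 / -0.5334 = 1.115.

W_a / W_b ≈ 1.11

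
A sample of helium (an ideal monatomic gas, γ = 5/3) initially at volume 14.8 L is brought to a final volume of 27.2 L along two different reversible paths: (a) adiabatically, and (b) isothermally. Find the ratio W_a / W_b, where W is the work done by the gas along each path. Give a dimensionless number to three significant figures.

W_a / W_b ≈ 0.822

Path (a) adiabatic: W = P₁V₁(1 − (V₁/V₂)^(γ−1))/(γ−1) → W_a/(P₁V₁) = 0.5003.
Path (b) isothermal: W = P₁V₁ ln(V₂/V₁) → W_b/(P₁V₁) = 0.6086.
W_a / W_b = 0.5003 / 0.6086 = 0.822.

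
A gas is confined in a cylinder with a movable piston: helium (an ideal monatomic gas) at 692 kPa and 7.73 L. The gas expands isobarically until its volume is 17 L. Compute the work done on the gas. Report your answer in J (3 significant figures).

W ≈ -6410 J

Isobaric: W = P ΔV.
W = (692 kPa)(17 − 7.73 L) = (692)(9.27) = 6415 J.
Work on gas = −W_by = -6415 J.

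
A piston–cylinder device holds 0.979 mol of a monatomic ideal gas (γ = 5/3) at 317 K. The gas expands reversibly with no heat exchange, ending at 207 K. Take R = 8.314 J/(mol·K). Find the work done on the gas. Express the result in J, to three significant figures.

W ≈ -1340 J

Adiabatic ⇒ Q = 0, so W_by = −ΔU = nCᵥ(T₁ − T₂).
Cᵥ = 3R/2 = 12.47 J/(mol·K).
W = (0.979)(12.47)(317 − 207) = 1343 J.
Work on gas = −W_by = -1343 J.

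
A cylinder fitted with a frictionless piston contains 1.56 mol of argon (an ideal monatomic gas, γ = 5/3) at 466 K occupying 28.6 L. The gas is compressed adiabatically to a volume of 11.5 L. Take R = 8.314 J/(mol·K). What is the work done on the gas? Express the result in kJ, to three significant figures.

W ≈ 7.58 kJ

Adiabatic: TV^(γ−1) = const with γ = 5/3.
T₂ = T₁ (V₁/V₂)^(γ−1) = 466 × (28.6/11.5)^0.667 = 466 × 1.836 = 855.4 K.
W_by = nCᵥ(T₁ − T₂) = (1.56)(12.47)(466 − 855.4) = -7576 J.
Work on gas = −W_by = 7576 J.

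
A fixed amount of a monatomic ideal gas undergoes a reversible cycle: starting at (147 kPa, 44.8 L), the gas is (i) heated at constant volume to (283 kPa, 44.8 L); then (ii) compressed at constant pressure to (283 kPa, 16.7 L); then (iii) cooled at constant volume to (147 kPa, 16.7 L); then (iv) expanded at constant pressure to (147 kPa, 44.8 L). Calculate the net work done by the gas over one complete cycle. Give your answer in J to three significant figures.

W_net ≈ -3820 J

Constant-volume legs do no work.
W(ii) = (283)(16.7 − 44.8) = -7952 J; W(iv) = (147)(44.8 − 16.7) = 4131 J.
W_net = -7952 + 4131 = -3822 J (the counter-clockwise enclosed area).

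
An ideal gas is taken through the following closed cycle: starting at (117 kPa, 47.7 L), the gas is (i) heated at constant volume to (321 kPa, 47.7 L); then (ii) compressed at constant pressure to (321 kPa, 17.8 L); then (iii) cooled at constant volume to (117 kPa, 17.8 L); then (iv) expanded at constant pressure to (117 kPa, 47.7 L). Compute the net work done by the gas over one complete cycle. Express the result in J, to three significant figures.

W_net ≈ -6100 J

Constant-volume legs do no work.
W(ii) = (321)(17.8 − 47.7) = -9598 J; W(iv) = (117)(47.7 − 17.8) = 3498 J.
W_net = -9598 + 3498 = -6100 J (the counter-clockwise enclosed area).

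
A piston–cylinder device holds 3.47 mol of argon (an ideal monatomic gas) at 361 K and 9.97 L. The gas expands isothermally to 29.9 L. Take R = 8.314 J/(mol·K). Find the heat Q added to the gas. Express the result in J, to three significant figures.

Isothermal ⇒ ΔU = 0, so Q = W = nRT ln(V₂/V₁).
Q = (3.47)(8.314)(361) ln(29.9/9.97) = 10415 × 1.098 = 11438 J.

Q ≈ 11400 J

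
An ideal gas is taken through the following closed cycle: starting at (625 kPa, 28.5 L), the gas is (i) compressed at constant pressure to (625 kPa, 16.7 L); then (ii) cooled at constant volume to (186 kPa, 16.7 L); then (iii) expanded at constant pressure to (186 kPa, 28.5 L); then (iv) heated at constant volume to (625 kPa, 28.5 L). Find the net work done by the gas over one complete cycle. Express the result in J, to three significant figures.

Constant-volume legs do no work.
W(i) = (625)(16.7 − 28.5) = -7375 J; W(iii) = (186)(28.5 − 16.7) = 2195 J.
W_net = -7375 + 2195 = -5180 J (the counter-clockwise enclosed area).

W_net ≈ -5180 J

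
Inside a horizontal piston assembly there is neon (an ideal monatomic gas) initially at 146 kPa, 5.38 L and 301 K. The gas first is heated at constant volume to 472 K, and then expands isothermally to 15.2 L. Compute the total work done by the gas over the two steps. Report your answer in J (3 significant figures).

W_total ≈ 1280 J

Step 1 (isochoric): W = 0 (constant volume).
After step 1: P = 228.9 kPa (V unchanged).
Step 2 (isothermal): W = P₁V₁ ln(V₂/V₁) = (1232) ln(15.2/5.38) = 1279 J.
W_total = 0 + 1279 = 1279 J.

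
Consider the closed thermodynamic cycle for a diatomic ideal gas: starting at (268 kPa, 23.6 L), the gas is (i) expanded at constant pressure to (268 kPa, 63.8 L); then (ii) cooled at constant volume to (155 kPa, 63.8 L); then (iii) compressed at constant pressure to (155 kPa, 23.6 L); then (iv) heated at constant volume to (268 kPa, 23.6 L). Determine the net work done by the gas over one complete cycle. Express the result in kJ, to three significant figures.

W_net ≈ 4.54 kJ

Constant-volume legs do no work.
W(i) = (268)(63.8 − 23.6) = 10774 J; W(iii) = (155)(23.6 − 63.8) = -6231 J.
W_net = 10774 − 6231 = 4543 J (the clockwise enclosed area).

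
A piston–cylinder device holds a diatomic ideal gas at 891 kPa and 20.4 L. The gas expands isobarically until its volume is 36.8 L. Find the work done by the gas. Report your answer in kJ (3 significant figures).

W ≈ 14.6 kJ

Isobaric: W = P ΔV.
W = (891 kPa)(36.8 − 20.4 L) = (891)(16.4) = 14612 J.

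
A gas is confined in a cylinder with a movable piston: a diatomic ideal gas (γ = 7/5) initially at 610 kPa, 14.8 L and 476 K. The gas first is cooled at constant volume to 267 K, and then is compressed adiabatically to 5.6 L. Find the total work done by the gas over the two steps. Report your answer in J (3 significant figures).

Step 1 (isochoric): W = 0 (constant volume).
After step 1: P = 342.2 kPa (V unchanged).
Step 2 (adiabatic): W = (P₁V₁ − P₂V₂)/(γ−1) = (5064 − 7470)/0.4 = -6015 J.
W_total = 0 − 6015 = -6015 J.

W_total ≈ -6020 J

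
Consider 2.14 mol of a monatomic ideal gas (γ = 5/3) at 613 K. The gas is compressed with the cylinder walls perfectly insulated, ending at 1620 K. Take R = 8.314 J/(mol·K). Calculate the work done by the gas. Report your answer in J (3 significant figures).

Adiabatic ⇒ Q = 0, so W_by = −ΔU = nCᵥ(T₁ − T₂).
Cᵥ = 3R/2 = 12.47 J/(mol·K).
W = (2.14)(12.47)(613 − 1620) = -26875 J.

W ≈ -26900 J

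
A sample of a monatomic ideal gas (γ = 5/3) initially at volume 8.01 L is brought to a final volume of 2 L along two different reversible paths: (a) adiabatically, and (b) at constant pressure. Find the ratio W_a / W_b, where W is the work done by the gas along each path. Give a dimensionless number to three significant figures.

W_a / W_b ≈ 3.04

Path (a) adiabatic: W = P₁V₁(1 − (V₁/V₂)^(γ−1))/(γ−1) → W_a/(P₁V₁) = -2.283.
Path (b) isobaric: W = P₁(V₂ − V₁) → W_b/(P₁V₁) = -0.7503.
W_a / W_b = -2.283 / -0.7503 = 3.043.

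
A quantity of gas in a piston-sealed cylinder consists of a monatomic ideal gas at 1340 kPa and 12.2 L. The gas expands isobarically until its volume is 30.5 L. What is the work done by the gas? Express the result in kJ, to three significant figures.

Isobaric: W = P ΔV.
W = (1340 kPa)(30.5 − 12.2 L) = (1340)(18.3) = 24522 J.

W ≈ 24.5 kJ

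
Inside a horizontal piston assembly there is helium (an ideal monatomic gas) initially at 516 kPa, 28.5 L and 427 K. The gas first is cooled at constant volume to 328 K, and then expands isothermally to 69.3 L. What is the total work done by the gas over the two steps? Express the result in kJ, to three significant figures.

W_total ≈ 10.0 kJ

Step 1 (isochoric): W = 0 (constant volume).
After step 1: P = 396.4 kPa (V unchanged).
Step 2 (isothermal): W = P₁V₁ ln(V₂/V₁) = (11296) ln(69.3/28.5) = 10037 J.
W_total = 0 + 10037 = 10037 J.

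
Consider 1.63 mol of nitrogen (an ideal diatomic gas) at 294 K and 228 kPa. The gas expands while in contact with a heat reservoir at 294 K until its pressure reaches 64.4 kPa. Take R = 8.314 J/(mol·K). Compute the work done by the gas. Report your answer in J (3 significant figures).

Isothermal process: W = nRT ln(V₂/V₁) = nRT ln(P₁/P₂).
W = (1.63)(8.314)(294) × ln(228/64.4)
  = 3984 × ln(3.54) = 3984 × 1.264
W_by_gas = 5037 J.

W ≈ 5040 J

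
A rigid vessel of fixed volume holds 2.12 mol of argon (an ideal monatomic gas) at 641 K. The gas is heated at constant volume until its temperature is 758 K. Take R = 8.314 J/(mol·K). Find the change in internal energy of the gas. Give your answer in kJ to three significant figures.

Constant volume ⇒ W = 0, so Q = ΔU = nCᵥΔT with Cᵥ = 3R/2 = 12.47 J/(mol·K).
ΔU = (2.12)(12.47)(758 − 641) = 3093 J.

ΔU ≈ 3.09 kJ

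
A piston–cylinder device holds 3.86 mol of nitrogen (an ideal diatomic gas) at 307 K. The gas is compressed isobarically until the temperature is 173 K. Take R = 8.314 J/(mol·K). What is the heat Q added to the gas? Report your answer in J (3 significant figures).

Isobaric: W = nRΔT = (3.86)(8.314)(-134) = -4300 J.
ΔU = nCᵥΔT with Cᵥ = 5R/2: ΔU = (3.86)(20.79)(-134) = -10751 J.
Q = ΔU + W = -10751 − 4300 = -15051 J.

Q ≈ -15100 J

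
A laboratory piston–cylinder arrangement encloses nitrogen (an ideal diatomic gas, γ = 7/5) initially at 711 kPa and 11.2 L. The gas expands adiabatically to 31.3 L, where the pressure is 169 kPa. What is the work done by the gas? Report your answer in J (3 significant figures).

W ≈ 6680 J

Adiabatic: W = (P₁V₁ − P₂V₂)/(γ − 1) with γ = 7/5.
P₁V₁ = 7963 J, P₂V₂ = 5290 J.
W = (7963 − 5290) / 0.4 = 6684 J.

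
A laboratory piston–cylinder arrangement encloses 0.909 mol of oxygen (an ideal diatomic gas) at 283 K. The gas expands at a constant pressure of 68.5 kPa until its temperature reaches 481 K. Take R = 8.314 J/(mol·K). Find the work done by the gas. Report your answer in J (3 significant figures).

W ≈ 1500 J

Isobaric: W = P ΔV = nR ΔT.
W = (0.909)(8.314)(481 − 283) = 1496 J.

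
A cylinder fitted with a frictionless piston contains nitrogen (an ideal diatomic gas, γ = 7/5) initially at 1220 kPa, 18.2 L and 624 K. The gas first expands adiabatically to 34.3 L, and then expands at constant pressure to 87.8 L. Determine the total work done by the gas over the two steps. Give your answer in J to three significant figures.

W_total ≈ 39300 J

Step 1 (adiabatic): W = (P₁V₁ − P₂V₂)/(γ−1) = (22204 − 17232)/0.4 = 12429 J.
After step 1: P = 502.4 kPa, V = 34.3 L, T = 484.3 K.
Step 2 (isobaric): W = PΔV = (502.4 kPa)(87.8 − 34.3 L) = 26878 J.
W_total = 12429 + 26878 = 39308 J.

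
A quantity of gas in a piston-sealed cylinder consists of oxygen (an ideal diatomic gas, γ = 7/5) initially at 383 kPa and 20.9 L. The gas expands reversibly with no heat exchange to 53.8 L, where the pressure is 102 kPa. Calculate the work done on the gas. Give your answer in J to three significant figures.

Adiabatic: W = (P₁V₁ − P₂V₂)/(γ − 1) with γ = 7/5.
P₁V₁ = 8005 J, P₂V₂ = 5488 J.
W = (8005 − 5488) / 0.4 = 6293 J.
Work on gas = −W_by = -6293 J.

W ≈ -6290 J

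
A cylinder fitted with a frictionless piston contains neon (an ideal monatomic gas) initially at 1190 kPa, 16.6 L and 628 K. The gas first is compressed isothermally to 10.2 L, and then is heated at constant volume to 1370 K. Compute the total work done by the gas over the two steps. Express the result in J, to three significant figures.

Step 1 (isothermal): W = P₁V₁ ln(V₂/V₁) = (19754) ln(10.2/16.6) = -9620 J.
Step 2 (isochoric): W = 0 (constant volume).
W_total = -9620 + 0 = -9620 J.

W_total ≈ -9620 J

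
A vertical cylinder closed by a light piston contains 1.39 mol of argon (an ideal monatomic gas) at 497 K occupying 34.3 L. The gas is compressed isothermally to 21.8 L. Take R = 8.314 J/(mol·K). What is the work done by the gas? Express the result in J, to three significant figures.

W ≈ -2600 J

Isothermal: W = nRT ln(V₂/V₁).
W = (1.39)(8.314)(497) × ln(21.8/34.3)
  = 5744 × -0.4532
W_by_gas = -2603 J.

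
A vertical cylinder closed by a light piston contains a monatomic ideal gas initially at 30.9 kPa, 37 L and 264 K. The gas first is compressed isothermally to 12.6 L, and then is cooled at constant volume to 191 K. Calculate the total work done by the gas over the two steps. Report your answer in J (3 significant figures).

W_total ≈ -1230 J

Step 1 (isothermal): W = P₁V₁ ln(V₂/V₁) = (1143) ln(12.6/37) = -1232 J.
Step 2 (isochoric): W = 0 (constant volume).
W_total = -1232 + 0 = -1232 J.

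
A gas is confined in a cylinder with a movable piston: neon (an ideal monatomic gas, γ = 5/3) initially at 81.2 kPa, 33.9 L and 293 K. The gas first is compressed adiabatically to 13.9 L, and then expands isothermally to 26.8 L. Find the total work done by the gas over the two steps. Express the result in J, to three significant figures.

W_total ≈ -77.8 J

Step 1 (adiabatic): W = (P₁V₁ − P₂V₂)/(γ−1) = (2753 − 4987)/0.667 = -3352 J.
After step 1: P = 358.8 kPa, V = 13.9 L, T = 530.9 K.
Step 2 (isothermal): W = P₁V₁ ln(V₂/V₁) = (4987) ln(26.8/13.9) = 3274 J.
W_total = -3352 + 3274 = -77.83 J.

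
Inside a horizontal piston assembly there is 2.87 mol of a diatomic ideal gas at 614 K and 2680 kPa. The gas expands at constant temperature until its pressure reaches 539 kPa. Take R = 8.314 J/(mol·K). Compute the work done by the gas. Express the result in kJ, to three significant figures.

Isothermal process: W = nRT ln(V₂/V₁) = nRT ln(P₁/P₂).
W = (2.87)(8.314)(614) × ln(2680/539)
  = 14651 × ln(4.972) = 14651 × 1.604
W_by_gas = 23498 J.

W ≈ 23.5 kJ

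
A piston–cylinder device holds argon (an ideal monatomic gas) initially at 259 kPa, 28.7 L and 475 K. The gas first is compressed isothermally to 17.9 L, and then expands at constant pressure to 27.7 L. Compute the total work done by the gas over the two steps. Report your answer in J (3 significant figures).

W_total ≈ 560 J

Step 1 (isothermal): W = P₁V₁ ln(V₂/V₁) = (7433) ln(17.9/28.7) = -3509 J.
After step 1: P = 415.3 kPa, V = 17.9 L, T = 475 K.
Step 2 (isobaric): W = PΔV = (415.3 kPa)(27.7 − 17.9 L) = 4070 J.
W_total = -3509 + 4070 = 560.4 J.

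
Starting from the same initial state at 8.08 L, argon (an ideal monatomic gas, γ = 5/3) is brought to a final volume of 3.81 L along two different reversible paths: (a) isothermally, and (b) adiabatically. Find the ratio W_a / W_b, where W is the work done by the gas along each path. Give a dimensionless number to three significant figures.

W_a / W_b ≈ 0.770

Path (a) isothermal: W = P₁V₁ ln(V₂/V₁) → W_a/(P₁V₁) = -0.7518.
Path (b) adiabatic: W = P₁V₁(1 − (V₁/V₂)^(γ−1))/(γ−1) → W_b/(P₁V₁) = -0.976.
W_a / W_b = -0.7518 / -0.976 = 0.7703.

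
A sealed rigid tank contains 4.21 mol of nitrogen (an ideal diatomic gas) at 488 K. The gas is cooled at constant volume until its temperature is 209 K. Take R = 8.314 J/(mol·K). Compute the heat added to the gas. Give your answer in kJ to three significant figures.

Constant volume ⇒ W = 0, so Q = ΔU = nCᵥΔT with Cᵥ = 5R/2 = 20.79 J/(mol·K).
ΔU = (4.21)(20.79)(209 − 488) = -24414 J.

Q ≈ -24.4 kJ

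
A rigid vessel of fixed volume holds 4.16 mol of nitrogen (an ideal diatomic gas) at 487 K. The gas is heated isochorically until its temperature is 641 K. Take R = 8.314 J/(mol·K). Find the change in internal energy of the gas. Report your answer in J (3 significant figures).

ΔU ≈ 13300 J

Constant volume ⇒ W = 0, so Q = ΔU = nCᵥΔT with Cᵥ = 5R/2 = 20.79 J/(mol·K).
ΔU = (4.16)(20.79)(641 − 487) = 13316 J.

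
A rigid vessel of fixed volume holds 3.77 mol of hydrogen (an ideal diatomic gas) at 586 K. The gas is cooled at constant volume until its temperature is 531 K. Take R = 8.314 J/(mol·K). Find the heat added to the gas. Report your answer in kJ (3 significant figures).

Q ≈ -4.31 kJ

Constant volume ⇒ W = 0, so Q = ΔU = nCᵥΔT with Cᵥ = 5R/2 = 20.79 J/(mol·K).
ΔU = (3.77)(20.79)(531 − 586) = -4310 J.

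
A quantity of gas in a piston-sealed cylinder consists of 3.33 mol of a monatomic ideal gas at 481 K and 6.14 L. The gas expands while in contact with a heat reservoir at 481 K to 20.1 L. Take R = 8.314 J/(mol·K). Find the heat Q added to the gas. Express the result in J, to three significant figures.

Q ≈ 15800 J

Isothermal ⇒ ΔU = 0, so Q = W = nRT ln(V₂/V₁).
Q = (3.33)(8.314)(481) ln(20.1/6.14) = 13317 × 1.186 = 15792 J.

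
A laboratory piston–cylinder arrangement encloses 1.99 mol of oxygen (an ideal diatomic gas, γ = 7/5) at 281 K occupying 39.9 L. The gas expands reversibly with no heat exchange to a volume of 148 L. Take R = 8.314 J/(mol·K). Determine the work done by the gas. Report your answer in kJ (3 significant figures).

Adiabatic: TV^(γ−1) = const with γ = 7/5.
T₂ = T₁ (V₁/V₂)^(γ−1) = 281 × (39.9/148)^0.4 = 281 × 0.5919 = 166.3 K.
W_by = nCᵥ(T₁ − T₂) = (1.99)(20.79)(281 − 166.3) = 4743 J.

W ≈ 4.74 kJ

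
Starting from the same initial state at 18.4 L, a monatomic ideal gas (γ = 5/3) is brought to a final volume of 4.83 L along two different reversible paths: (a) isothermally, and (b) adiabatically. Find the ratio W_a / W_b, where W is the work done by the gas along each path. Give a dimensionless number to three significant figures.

Path (a) isothermal: W = P₁V₁ ln(V₂/V₁) → W_a/(P₁V₁) = -1.338.
Path (b) adiabatic: W = P₁V₁(1 − (V₁/V₂)^(γ−1))/(γ−1) → W_b/(P₁V₁) = -2.159.
W_a / W_b = -1.338 / -2.159 = 0.6196.

W_a / W_b ≈ 0.620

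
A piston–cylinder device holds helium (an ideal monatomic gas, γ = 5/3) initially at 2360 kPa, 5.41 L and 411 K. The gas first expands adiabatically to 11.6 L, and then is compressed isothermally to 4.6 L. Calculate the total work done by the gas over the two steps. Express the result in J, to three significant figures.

W_total ≈ 532 J

Step 1 (adiabatic): W = (P₁V₁ − P₂V₂)/(γ−1) = (12768 − 7678)/0.667 = 7634 J.
After step 1: P = 661.9 kPa, V = 11.6 L, T = 247.2 K.
Step 2 (isothermal): W = P₁V₁ ln(V₂/V₁) = (7678) ln(4.6/11.6) = -7102 J.
W_total = 7634 − 7102 = 531.8 J.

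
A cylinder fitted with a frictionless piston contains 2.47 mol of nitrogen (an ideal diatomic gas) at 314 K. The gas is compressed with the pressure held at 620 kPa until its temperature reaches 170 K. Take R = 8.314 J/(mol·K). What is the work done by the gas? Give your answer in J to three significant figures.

Isobaric: W = P ΔV = nR ΔT.
W = (2.47)(8.314)(170 − 314) = -2957 J.

W ≈ -2960 J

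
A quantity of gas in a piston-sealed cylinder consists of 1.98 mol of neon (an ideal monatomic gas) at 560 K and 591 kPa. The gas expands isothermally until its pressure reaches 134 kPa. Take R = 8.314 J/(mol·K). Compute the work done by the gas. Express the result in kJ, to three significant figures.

W ≈ 13.7 kJ

Isothermal process: W = nRT ln(V₂/V₁) = nRT ln(P₁/P₂).
W = (1.98)(8.314)(560) × ln(591/134)
  = 9219 × ln(4.41) = 9219 × 1.484
W_by_gas = 13680 J.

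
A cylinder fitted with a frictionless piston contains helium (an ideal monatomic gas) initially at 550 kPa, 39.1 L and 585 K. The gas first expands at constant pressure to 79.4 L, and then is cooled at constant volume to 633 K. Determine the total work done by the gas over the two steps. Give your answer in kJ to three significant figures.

W_total ≈ 22.2 kJ

Step 1 (isobaric): W = PΔV = (550 kPa)(79.4 − 39.1 L) = 22165 J.
Step 2 (isochoric): W = 0 (constant volume).
W_total = 22165 + 0 = 22165 J.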